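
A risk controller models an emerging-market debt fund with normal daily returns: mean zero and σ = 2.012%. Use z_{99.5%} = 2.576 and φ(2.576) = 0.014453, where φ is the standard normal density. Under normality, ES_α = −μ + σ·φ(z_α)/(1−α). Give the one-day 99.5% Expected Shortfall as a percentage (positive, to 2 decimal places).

5.82%

Tail multiplier: φ(z)/(1−α) = 0.014453 / 0.005 = 2.891.
ES = 2.012% × 2.891 = 5.817%.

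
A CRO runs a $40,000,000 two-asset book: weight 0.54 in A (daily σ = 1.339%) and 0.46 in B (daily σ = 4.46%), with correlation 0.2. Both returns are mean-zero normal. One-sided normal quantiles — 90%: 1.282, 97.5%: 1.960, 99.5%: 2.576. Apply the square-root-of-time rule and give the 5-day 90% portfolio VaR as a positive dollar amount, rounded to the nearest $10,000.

σ_p = √(0.54²·1.339² + 0.46²·4.46² + 2·0.2·0.54·0.46·1.339·4.46) = 2.308%.
σ_{5d} = 2.308% × √5 = 5.161%.
VaR = 1.282 × 5.161% = 6.616%; on $40,000,000 that is $2,646,400.

$2,650,000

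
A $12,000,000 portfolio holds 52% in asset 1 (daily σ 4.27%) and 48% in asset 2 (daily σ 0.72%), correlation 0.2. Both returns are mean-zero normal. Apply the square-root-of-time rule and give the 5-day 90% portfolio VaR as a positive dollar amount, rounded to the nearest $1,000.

σ_p = √(0.52²·4.27² + 0.48²·0.72² + 2·0.2·0.52·0.48·4.27·0.72) = 2.314%.
σ_{5d} = 2.314% × √5 = 5.174%.
z(90%) = 1.282.
VaR = 1.282 × 5.174% = 6.633%; on $12,000,000 that is $795,960.

$796,000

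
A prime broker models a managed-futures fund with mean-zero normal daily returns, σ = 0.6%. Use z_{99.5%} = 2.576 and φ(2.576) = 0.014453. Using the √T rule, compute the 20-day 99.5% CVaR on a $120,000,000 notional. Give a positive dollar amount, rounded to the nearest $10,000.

$9,310,000

σ_{20d} = 0.6% × √20 = 2.683%.
ES multiplier = φ(z)/(1−α) = 0.014453/0.005 = 2.891.
ES = 2.683% × 2.891 = 7.757%; on $120,000,000: $9,308,400.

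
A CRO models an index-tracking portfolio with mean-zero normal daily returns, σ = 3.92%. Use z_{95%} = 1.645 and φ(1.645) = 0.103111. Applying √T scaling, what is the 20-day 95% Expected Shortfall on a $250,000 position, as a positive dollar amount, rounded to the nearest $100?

$90,400

σ_{20d} = 3.92% × √20 = 17.531%.
ES multiplier = φ(z)/(1−α) = 0.103111/0.05 = 2.062.
ES = 17.531% × 2.062 = 36.149%; on $250,000: $90,373.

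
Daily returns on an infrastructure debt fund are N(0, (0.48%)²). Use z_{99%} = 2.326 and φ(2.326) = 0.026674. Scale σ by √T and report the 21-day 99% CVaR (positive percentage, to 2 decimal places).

σ_{21d} = 0.48% × √21 = 2.200%.
ES multiplier = φ(z)/(1−α) = 0.026674/0.01 = 2.667.
ES = 2.200% × 2.667 = 5.867%.

5.87%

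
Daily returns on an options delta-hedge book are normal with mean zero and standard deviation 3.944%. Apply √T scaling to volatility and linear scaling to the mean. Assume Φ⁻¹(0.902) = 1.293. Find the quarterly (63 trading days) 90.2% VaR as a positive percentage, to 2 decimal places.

40.48%

σ_{63d} = 3.944% × √63 = 31.305%.
VaR = 1.293 × 31.305% = 40.477%.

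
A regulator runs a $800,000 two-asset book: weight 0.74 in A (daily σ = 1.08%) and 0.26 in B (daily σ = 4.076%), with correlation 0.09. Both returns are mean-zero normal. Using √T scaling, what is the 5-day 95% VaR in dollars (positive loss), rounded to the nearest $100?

$40,700

σ_p = √(0.74²·1.08² + 0.26²·4.076² + 2·0.09·0.74·0.26·1.08·4.076) = 1.384%.
σ_{5d} = 1.384% × √5 = 3.095%.
z(95%) = 1.645.
VaR = 1.645 × 3.095% = 5.091%; on $800,000 that is $40,728.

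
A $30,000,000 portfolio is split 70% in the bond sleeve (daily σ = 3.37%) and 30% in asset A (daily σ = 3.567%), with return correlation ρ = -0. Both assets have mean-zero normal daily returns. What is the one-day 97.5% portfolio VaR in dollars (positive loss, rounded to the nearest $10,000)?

$1,520,000

σ_p² = 0.7²·3.37² + 0.3²·3.567² + 2·-0·0.7·0.3·3.37·3.567 = 6.7100 (%²).
σ_p = √6.7100 = 2.590%.
At 97.5%, z = 1.960.
VaR = 1.960 × 2.590% = 5.076%; on $30,000,000 that is $1,522,800.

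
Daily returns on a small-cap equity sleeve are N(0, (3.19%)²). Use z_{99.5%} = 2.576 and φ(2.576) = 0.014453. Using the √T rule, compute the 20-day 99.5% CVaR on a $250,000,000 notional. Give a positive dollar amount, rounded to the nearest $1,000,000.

σ_{20d} = 3.19% × √20 = 14.266%.
ES multiplier = φ(z)/(1−α) = 0.014453/0.005 = 2.891.
ES = 14.266% × 2.891 = 41.243%; on $250,000,000: $103,107,500.

$103,000,000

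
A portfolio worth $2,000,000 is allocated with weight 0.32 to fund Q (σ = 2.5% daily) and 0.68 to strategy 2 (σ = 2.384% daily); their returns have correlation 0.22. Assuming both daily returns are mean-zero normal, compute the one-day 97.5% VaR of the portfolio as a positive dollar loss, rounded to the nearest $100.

$76,800

σ_p² = 0.32²·2.5² + 0.68²·2.384² + 2·0.22·0.32·0.68·2.5·2.384 = 3.8387 (%²).
σ_p = √3.8387 = 1.959%.
At 97.5%, z = 1.960.
VaR = 1.960 × 1.959% = 3.840%; on $2,000,000 that is $76,800.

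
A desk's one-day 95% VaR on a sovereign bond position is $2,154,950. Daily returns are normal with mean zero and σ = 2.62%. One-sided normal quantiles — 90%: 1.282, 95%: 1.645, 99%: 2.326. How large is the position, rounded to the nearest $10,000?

$50,000,000

VaR as a fraction of value: z·σ = 1.645 × 2.62% = 4.3099%.
Position = $2,154,950 / 0.043099 = $50,000,000.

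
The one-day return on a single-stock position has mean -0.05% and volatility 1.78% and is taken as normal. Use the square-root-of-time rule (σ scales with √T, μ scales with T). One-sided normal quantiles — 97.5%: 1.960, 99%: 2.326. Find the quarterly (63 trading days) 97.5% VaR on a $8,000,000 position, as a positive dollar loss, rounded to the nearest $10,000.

$2,470,000

σ_{63d} = 1.78% × √63 = 14.128%; μ_{63d} = 63 × -0.05% = -3.150%.
VaR = −(-3.150%) + 1.960 × 14.128% = 30.841%.
On $8,000,000: 0.30841 × $8,000,000 = $2,467,280.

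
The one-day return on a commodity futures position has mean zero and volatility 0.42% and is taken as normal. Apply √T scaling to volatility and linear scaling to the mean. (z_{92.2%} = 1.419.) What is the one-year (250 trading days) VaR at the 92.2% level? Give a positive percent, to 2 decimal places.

σ_{250d} = 0.42% × √250 = 6.641%.
VaR = 1.419 × 6.641% = 9.424%.

9.42%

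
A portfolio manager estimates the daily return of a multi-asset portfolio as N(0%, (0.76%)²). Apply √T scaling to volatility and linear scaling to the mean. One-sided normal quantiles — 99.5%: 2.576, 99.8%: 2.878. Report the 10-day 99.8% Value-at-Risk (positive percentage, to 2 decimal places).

σ_{10d} = 0.76% × √10 = 2.403%.
VaR = 2.878 × 2.403% = 6.916%.

6.92%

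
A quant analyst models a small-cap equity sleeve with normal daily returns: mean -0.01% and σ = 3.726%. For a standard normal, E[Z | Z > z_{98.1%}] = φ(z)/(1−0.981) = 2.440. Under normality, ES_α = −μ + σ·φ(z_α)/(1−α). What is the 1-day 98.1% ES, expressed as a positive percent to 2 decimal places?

ES = −(-0.01%) + 3.726% × 2.440 = 9.101%.

9.10%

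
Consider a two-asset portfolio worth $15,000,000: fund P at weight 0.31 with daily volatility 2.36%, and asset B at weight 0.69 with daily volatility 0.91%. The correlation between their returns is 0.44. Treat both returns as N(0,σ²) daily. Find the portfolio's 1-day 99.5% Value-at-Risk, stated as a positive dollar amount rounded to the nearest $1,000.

$446,000

σ_p² = 0.31²·2.36² + 0.69²·0.91² + 2·0.44·0.31·0.69·2.36·0.91 = 1.3337 (%²).
σ_p = √1.3337 = 1.155%.
At 99.5%, z = 2.576.
VaR = 2.576 × 1.155% = 2.975%; on $15,000,000 that is $446,250.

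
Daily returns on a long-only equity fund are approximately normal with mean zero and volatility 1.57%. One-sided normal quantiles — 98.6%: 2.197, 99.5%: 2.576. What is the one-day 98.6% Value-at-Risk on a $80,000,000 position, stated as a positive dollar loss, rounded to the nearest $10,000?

$2,760,000

VaR = z·σ = 2.197 × 1.57% = 3.449%.
On $80,000,000: 0.03449 × $80,000,000 = $2,759,200.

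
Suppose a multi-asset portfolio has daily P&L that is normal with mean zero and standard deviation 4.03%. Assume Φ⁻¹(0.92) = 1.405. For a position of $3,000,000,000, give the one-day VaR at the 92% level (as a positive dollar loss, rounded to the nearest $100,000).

VaR = z·σ = 1.405 × 4.03% = 5.662%.
On $3,000,000,000: 0.05662 × $3,000,000,000 = $169,860,000.

$169,900,000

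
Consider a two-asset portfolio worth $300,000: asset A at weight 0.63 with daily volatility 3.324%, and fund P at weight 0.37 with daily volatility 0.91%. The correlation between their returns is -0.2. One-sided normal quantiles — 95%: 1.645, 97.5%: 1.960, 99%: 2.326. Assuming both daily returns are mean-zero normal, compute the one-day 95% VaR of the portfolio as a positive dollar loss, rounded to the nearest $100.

σ_p² = 0.63²·3.324² + 0.37²·0.91² + 2·-0.2·0.63·0.37·3.324·0.91 = 4.2167 (%²).
σ_p = √4.2167 = 2.053%.
VaR = 1.645 × 2.053% = 3.377%; on $300,000 that is $10,131.

$10,100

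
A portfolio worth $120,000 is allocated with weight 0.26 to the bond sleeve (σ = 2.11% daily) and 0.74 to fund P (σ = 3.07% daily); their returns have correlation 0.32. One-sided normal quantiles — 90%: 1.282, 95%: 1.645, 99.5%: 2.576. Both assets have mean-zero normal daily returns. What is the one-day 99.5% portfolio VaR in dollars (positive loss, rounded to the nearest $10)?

σ_p² = 0.26²·2.11² + 0.74²·3.07² + 2·0.32·0.26·0.74·2.11·3.07 = 6.2597 (%²).
σ_p = √6.2597 = 2.502%.
VaR = 2.576 × 2.502% = 6.445%; on $120,000 that is $7,734.

$7,730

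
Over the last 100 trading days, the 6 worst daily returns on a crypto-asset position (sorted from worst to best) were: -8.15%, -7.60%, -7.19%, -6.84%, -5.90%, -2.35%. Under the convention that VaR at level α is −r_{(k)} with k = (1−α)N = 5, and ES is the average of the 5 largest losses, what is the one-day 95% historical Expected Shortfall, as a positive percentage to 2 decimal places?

The 5 worst returns sum to -35.68%.
ES = −(-35.68%) / 5 = 7.136% ≈ 7.14%.

7.14%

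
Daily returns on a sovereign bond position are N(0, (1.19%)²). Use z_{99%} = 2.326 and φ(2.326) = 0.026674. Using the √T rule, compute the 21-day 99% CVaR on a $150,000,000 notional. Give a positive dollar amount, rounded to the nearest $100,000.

$21,800,000

σ_{21d} = 1.19% × √21 = 5.453%.
ES multiplier = φ(z)/(1−α) = 0.026674/0.01 = 2.667.
ES = 5.453% × 2.667 = 14.543%; on $150,000,000: $21,814,500.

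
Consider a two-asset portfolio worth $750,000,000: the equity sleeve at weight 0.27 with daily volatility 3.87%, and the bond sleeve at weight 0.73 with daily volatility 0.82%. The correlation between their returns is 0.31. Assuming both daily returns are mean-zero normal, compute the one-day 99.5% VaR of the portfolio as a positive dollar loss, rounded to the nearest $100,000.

$26,200,000

σ_p² = 0.27²·3.87² + 0.73²·0.82² + 2·0.31·0.27·0.73·3.87·0.82 = 1.8379 (%²).
σ_p = √1.8379 = 1.356%.
At 99.5%, z = 2.576.
VaR = 2.576 × 1.356% = 3.493%; on $750,000,000 that is $26,197,500.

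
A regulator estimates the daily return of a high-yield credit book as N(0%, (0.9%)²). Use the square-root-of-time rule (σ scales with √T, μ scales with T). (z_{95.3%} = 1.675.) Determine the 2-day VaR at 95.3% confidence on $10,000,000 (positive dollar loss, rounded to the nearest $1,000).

σ_{2d} = 0.9% × √2 = 1.273%.
VaR = 1.675 × 1.273% = 2.132%.
On $10,000,000: 0.02132 × $10,000,000 = $213,200.

$213,000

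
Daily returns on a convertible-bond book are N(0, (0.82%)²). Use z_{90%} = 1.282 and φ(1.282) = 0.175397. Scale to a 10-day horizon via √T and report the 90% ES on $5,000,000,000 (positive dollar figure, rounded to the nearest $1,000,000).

$227,000,000

σ_{10d} = 0.82% × √10 = 2.593%.
ES multiplier = φ(z)/(1−α) = 0.175397/0.1 = 1.754.
ES = 2.593% × 1.754 = 4.548%; on $5,000,000,000: $227,400,000.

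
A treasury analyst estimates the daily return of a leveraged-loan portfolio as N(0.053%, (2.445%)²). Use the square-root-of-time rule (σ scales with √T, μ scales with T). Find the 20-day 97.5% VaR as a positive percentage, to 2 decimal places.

20.37%

At 97.5%, z = 1.960.
σ_{20d} = 2.445% × √20 = 10.934%; μ_{20d} = 20 × 0.053% = 1.060%.
VaR = −(1.060%) + 1.960 × 10.934% = 20.371%.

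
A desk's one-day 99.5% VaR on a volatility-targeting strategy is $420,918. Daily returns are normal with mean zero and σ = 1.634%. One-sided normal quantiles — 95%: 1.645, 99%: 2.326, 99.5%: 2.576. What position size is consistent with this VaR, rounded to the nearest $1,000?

VaR as a fraction of value: z·σ = 2.576 × 1.634% = 4.20918%.
Position = $420,918 / 0.0420918 = $9,999,990.

$10,000,000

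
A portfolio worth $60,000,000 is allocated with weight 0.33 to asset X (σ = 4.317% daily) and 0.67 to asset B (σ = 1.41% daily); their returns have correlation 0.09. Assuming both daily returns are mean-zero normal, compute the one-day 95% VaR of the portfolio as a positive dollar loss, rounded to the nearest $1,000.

σ_p² = 0.33²·4.317² + 0.67²·1.41² + 2·0.09·0.33·0.67·4.317·1.41 = 3.1642 (%²).
σ_p = √3.1642 = 1.779%.
At 95%, z = 1.645.
VaR = 1.645 × 1.779% = 2.926%; on $60,000,000 that is $1,755,600.

$1,756,000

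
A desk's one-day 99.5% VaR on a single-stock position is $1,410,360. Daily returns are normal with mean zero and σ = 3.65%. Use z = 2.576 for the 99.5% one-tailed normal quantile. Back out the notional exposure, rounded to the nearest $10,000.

VaR as a fraction of value: z·σ = 2.576 × 3.65% = 9.4024%.
Position = $1,410,360 / 0.094024 = $15,000,000.

$15,000,000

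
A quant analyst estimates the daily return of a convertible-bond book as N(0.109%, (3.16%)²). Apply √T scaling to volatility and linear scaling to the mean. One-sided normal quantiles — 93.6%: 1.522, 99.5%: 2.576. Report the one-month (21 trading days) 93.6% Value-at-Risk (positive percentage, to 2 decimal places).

19.75%

σ_{21d} = 3.16% × √21 = 14.481%; μ_{21d} = 21 × 0.109% = 2.289%.
VaR = −(2.289%) + 1.522 × 14.481% = 19.751%.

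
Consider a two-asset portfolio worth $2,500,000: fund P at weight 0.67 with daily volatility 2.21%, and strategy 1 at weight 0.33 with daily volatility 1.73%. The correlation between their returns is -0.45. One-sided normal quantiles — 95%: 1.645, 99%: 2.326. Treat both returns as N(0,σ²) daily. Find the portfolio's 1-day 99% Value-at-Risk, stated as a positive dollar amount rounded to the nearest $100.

$77,100

σ_p² = 0.67²·2.21² + 0.33²·1.73² + 2·-0.45·0.67·0.33·2.21·1.73 = 1.7576 (%²).
σ_p = √1.7576 = 1.326%.
VaR = 2.326 × 1.326% = 3.084%; on $2,500,000 that is $77,100.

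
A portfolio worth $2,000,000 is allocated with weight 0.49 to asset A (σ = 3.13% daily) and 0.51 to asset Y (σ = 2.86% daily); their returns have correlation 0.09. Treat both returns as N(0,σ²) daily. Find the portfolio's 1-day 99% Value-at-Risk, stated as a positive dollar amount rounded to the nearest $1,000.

σ_p² = 0.49²·3.13² + 0.51²·2.86² + 2·0.09·0.49·0.51·3.13·2.86 = 4.8824 (%²).
σ_p = √4.8824 = 2.210%.
At 99%, z = 2.326.
VaR = 2.326 × 2.210% = 5.140%; on $2,000,000 that is $102,800.

$103,000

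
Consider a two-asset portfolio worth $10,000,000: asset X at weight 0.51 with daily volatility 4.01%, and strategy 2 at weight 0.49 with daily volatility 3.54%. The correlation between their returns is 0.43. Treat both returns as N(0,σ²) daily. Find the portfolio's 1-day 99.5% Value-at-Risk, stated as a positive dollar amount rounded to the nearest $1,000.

σ_p² = 0.51²·4.01² + 0.49²·3.54² + 2·0.43·0.51·0.49·4.01·3.54 = 10.2421 (%²).
σ_p = √10.2421 = 3.200%.
At 99.5%, z = 2.576.
VaR = 2.576 × 3.200% = 8.243%; on $10,000,000 that is $824,300.

$824,000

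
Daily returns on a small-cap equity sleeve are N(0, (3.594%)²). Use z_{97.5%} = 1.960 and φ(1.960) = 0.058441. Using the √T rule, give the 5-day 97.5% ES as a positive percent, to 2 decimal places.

18.79%

σ_{5d} = 3.594% × √5 = 8.036%.
ES multiplier = φ(z)/(1−α) = 0.058441/0.025 = 2.338.
ES = 8.036% × 2.338 = 18.788%.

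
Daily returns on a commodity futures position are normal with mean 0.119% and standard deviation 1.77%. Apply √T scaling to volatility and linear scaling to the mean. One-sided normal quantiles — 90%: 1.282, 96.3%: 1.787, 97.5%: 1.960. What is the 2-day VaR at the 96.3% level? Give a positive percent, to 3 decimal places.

4.235%

σ_{2d} = 1.77% × √2 = 2.503%; μ_{2d} = 2 × 0.119% = 0.238%.
VaR = −(0.238%) + 1.787 × 2.503% = 4.235%.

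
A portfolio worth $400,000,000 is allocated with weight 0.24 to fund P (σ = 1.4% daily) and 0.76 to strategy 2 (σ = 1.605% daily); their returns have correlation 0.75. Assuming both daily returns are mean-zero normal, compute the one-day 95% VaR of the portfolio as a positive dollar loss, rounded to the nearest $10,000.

$9,790,000

σ_p² = 0.24²·1.4² + 0.76²·1.605² + 2·0.75·0.24·0.76·1.4·1.605 = 2.2156 (%²).
σ_p = √2.2156 = 1.488%.
At 95%, z = 1.645.
VaR = 1.645 × 1.488% = 2.448%; on $400,000,000 that is $9,792,000.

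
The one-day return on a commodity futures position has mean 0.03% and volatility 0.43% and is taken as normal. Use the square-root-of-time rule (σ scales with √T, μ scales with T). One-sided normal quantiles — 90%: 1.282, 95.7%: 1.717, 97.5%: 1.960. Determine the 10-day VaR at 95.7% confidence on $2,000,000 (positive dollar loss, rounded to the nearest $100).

σ_{10d} = 0.43% × √10 = 1.360%; μ_{10d} = 10 × 0.03% = 0.300%.
VaR = −(0.300%) + 1.717 × 1.360% = 2.035%.
On $2,000,000: 0.02035 × $2,000,000 = $40,700.

$40,700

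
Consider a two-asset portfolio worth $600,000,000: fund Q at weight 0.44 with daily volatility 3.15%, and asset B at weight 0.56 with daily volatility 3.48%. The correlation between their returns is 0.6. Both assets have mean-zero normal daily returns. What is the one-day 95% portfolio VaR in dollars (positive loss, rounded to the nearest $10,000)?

$29,540,000

σ_p² = 0.44²·3.15² + 0.56²·3.48² + 2·0.6·0.44·0.56·3.15·3.48 = 8.9601 (%²).
σ_p = √8.9601 = 2.993%.
At 95%, z = 1.645.
VaR = 1.645 × 2.993% = 4.923%; on $600,000,000 that is $29,538,000.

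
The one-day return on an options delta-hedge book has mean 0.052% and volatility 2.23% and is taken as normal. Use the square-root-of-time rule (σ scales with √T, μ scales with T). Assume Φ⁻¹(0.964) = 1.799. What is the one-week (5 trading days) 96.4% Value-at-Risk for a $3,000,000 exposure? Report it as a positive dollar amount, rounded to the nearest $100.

$261,300

σ_{5d} = 2.23% × √5 = 4.986%; μ_{5d} = 5 × 0.052% = 0.260%.
VaR = −(0.260%) + 1.799 × 4.986% = 8.710%.
On $3,000,000: 0.08710 × $3,000,000 = $261,300.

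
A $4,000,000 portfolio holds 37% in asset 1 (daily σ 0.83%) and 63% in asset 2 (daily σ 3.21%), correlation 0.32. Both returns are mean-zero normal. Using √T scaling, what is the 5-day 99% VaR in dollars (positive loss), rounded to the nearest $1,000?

σ_p = √(0.37²·0.83² + 0.63²·3.21² + 2·0.32·0.37·0.63·0.83·3.21) = 2.140%.
σ_{5d} = 2.140% × √5 = 4.785%.
z(99%) = 2.326.
VaR = 2.326 × 4.785% = 11.130%; on $4,000,000 that is $445,200.

$445,000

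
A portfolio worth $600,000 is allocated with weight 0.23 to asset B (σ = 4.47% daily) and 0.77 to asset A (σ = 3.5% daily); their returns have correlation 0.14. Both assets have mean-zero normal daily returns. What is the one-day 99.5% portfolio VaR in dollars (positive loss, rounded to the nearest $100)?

$46,600

σ_p² = 0.23²·4.47² + 0.77²·3.5² + 2·0.14·0.23·0.77·4.47·3.5 = 9.0958 (%²).
σ_p = √9.0958 = 3.016%.
At 99.5%, z = 2.576.
VaR = 2.576 × 3.016% = 7.769%; on $600,000 that is $46,614.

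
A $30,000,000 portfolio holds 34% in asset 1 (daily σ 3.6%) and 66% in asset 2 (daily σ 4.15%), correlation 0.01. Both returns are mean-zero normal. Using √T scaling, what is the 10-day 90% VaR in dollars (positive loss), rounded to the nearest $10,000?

$3,660,000

σ_p = √(0.34²·3.6² + 0.66²·4.15² + 2·0.01·0.34·0.66·3.6·4.15) = 3.011%.
σ_{10d} = 3.011% × √10 = 9.522%.
z(90%) = 1.282.
VaR = 1.282 × 9.522% = 12.207%; on $30,000,000 that is $3,662,100.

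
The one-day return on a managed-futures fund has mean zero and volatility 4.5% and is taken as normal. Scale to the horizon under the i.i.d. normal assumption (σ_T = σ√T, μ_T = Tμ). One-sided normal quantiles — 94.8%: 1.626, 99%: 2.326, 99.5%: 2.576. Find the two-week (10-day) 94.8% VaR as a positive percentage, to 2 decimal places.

23.14%

σ_{10d} = 4.5% × √10 = 14.230%.
VaR = 1.626 × 14.230% = 23.138%.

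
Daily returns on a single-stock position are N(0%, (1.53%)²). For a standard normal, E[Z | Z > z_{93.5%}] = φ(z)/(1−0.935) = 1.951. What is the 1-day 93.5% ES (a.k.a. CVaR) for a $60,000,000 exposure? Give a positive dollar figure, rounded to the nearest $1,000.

$1,791,000

ES = 1.53% × 1.951 = 2.985%.
On $60,000,000: 0.02985 × $60,000,000 = $1,791,000.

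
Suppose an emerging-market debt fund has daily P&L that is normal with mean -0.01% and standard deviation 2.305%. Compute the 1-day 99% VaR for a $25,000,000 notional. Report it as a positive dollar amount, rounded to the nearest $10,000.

At 99% one-sided, z = 2.326.
VaR = −μ + z·σ = −(-0.01%) + 2.326 × 2.305% = 5.371%.
On $25,000,000: 0.05371 × $25,000,000 = $1,342,750.

$1,340,000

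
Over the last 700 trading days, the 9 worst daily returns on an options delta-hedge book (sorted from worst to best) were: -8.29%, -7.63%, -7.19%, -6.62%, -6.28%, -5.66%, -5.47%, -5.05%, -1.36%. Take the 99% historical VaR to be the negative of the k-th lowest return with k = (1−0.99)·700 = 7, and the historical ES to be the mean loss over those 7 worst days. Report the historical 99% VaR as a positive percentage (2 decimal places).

5.47%

k = 7; the 7th lowest return is -5.47%, so VaR = 5.47%.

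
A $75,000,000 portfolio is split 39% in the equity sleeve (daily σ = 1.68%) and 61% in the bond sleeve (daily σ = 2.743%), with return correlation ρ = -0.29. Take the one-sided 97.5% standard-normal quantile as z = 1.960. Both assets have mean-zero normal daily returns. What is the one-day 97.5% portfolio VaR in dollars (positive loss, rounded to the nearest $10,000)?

σ_p² = 0.39²·1.68² + 0.61²·2.743² + 2·-0.29·0.39·0.61·1.68·2.743 = 2.5931 (%²).
σ_p = √2.5931 = 1.610%.
VaR = 1.960 × 1.610% = 3.156%; on $75,000,000 that is $2,367,000.

$2,370,000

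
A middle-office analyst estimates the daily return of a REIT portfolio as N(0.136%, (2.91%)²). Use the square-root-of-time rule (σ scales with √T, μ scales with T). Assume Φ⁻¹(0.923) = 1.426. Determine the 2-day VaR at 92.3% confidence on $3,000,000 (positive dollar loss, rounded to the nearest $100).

σ_{2d} = 2.91% × √2 = 4.115%; μ_{2d} = 2 × 0.136% = 0.272%.
VaR = −(0.272%) + 1.426 × 4.115% = 5.596%.
On $3,000,000: 0.05596 × $3,000,000 = $167,880.

$167,900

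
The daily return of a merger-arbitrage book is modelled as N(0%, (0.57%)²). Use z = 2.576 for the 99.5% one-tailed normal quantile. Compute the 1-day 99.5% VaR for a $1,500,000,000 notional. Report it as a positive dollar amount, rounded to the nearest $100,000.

$22,000,000

VaR = z·σ = 2.576 × 0.57% = 1.468%.
On $1,500,000,000: 0.01468 × $1,500,000,000 = $22,020,000.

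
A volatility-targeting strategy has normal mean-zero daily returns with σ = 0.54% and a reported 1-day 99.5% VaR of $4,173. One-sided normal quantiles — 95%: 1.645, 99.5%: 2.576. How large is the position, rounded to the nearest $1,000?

VaR as a fraction of value: z·σ = 2.576 × 0.54% = 1.39104%.
Position = $4,173 / 0.0139104 = $299,991.

$300,000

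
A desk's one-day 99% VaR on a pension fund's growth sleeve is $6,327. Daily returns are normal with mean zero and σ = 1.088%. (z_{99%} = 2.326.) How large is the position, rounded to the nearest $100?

VaR as a fraction of value: z·σ = 2.326 × 1.088% = 2.53069%.
Position = $6,327 / 0.0253069 = $250,011.

$250,000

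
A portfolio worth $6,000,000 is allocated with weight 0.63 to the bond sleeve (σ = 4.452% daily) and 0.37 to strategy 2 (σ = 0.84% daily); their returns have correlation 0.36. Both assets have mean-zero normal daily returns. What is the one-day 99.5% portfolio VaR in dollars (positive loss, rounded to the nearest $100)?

$453,000

σ_p² = 0.63²·4.452² + 0.37²·0.84² + 2·0.36·0.63·0.37·4.452·0.84 = 8.5909 (%²).
σ_p = √8.5909 = 2.931%.
At 99.5%, z = 2.576.
VaR = 2.576 × 2.931% = 7.550%; on $6,000,000 that is $453,000.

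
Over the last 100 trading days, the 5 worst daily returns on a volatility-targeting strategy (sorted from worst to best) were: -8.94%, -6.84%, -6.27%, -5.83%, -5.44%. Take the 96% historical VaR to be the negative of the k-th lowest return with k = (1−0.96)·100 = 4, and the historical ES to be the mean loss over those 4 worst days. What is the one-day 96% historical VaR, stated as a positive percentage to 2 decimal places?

k = 4; the 4th lowest return is -5.83%, so VaR = 5.83%.

5.83%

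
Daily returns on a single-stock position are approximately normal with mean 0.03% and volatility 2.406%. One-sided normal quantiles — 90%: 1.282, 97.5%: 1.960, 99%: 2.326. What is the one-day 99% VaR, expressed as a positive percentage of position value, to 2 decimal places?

VaR = −μ + z·σ = −(0.03%) + 2.326 × 2.406% = 5.566%.

5.57%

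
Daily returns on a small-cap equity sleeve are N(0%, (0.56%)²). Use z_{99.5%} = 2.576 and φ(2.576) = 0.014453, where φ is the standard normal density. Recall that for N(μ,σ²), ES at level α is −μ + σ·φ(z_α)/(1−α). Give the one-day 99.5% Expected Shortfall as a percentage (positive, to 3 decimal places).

Tail multiplier: φ(z)/(1−α) = 0.014453 / 0.005 = 2.891.
ES = 0.56% × 2.891 = 1.619%.

1.619%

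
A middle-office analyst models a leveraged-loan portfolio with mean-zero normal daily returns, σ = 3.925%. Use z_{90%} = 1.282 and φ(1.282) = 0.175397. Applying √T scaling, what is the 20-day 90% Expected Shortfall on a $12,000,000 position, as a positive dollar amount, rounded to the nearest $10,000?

$3,690,000

σ_{20d} = 3.925% × √20 = 17.553%.
ES multiplier = φ(z)/(1−α) = 0.175397/0.1 = 1.754.
ES = 17.553% × 1.754 = 30.788%; on $12,000,000: $3,694,560.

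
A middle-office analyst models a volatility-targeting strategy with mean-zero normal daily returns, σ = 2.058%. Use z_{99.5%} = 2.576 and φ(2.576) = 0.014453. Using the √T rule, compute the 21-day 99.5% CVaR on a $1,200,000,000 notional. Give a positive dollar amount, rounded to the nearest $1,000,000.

σ_{21d} = 2.058% × √21 = 9.431%.
ES multiplier = φ(z)/(1−α) = 0.014453/0.005 = 2.891.
ES = 9.431% × 2.891 = 27.265%; on $1,200,000,000: $327,180,000.

$327,000,000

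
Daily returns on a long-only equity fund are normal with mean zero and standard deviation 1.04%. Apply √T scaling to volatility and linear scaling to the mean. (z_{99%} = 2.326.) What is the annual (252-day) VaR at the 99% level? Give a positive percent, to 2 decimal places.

σ_{252d} = 1.04% × √252 = 16.509%.
VaR = 2.326 × 16.509% = 38.400%.

38.40%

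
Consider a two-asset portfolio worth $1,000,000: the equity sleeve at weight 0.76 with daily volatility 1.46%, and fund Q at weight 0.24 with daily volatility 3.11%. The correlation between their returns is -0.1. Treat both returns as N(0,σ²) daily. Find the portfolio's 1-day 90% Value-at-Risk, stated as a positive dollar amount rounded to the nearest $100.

$16,300

σ_p² = 0.76²·1.46² + 0.24²·3.11² + 2·-0.1·0.76·0.24·1.46·3.11 = 1.6227 (%²).
σ_p = √1.6227 = 1.274%.
At 90%, z = 1.282.
VaR = 1.282 × 1.274% = 1.633%; on $1,000,000 that is $16,330.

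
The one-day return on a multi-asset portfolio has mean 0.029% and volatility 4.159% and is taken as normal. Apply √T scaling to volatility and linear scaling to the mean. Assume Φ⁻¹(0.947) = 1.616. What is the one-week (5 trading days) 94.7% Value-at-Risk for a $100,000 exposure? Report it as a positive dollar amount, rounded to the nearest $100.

σ_{5d} = 4.159% × √5 = 9.300%; μ_{5d} = 5 × 0.029% = 0.145%.
VaR = −(0.145%) + 1.616 × 9.300% = 14.884%.
On $100,000: 0.14884 × $100,000 = $14,884.

$14,900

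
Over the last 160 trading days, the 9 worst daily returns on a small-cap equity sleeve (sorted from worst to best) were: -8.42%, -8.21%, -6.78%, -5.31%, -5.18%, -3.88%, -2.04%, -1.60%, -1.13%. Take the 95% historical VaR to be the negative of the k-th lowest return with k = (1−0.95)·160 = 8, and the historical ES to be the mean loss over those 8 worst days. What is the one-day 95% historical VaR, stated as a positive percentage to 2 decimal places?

k = 8; the 8th lowest return is -1.60%, so VaR = 1.60%.

1.60%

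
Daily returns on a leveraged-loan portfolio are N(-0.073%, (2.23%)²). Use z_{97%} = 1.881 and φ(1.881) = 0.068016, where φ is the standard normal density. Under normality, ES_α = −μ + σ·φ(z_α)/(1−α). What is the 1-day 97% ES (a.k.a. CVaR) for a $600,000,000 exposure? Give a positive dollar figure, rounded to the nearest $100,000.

Tail multiplier: φ(z)/(1−α) = 0.068016 / 0.03 = 2.267.
ES = −(-0.073%) + 2.23% × 2.267 = 5.128%.
On $600,000,000: 0.05128 × $600,000,000 = $30,768,000.

$30,800,000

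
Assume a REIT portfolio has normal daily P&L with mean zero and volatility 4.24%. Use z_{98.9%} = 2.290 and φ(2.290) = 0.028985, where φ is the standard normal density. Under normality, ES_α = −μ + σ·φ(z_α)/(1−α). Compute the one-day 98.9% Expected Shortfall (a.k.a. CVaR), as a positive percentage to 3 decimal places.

Tail multiplier: φ(z)/(1−α) = 0.028985 / 0.011 = 2.635.
ES = 4.24% × 2.635 = 11.172%.

11.172%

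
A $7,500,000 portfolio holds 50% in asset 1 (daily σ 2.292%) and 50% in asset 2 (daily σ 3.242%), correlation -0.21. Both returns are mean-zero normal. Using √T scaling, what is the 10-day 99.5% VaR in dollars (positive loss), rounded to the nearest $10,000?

$1,090,000

σ_p = √(0.5²·2.292² + 0.5²·3.242² + 2·-0.21·0.5·0.5·2.292·3.242) = 1.778%.
σ_{10d} = 1.778% × √10 = 5.623%.
z(99.5%) = 2.576.
VaR = 2.576 × 5.623% = 14.485%; on $7,500,000 that is $1,086,375.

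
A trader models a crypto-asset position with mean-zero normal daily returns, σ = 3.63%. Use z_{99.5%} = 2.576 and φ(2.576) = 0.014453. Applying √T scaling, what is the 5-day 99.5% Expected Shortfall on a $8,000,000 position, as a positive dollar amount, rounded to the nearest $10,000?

σ_{5d} = 3.63% × √5 = 8.117%.
ES multiplier = φ(z)/(1−α) = 0.014453/0.005 = 2.891.
ES = 8.117% × 2.891 = 23.466%; on $8,000,000: $1,877,280.

$1,880,000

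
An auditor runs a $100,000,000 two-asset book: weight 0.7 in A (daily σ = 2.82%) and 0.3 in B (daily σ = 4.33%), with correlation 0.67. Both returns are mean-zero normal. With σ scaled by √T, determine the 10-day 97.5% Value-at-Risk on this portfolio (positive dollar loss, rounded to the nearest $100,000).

σ_p = √(0.7²·2.82² + 0.3²·4.33² + 2·0.67·0.7·0.3·2.82·4.33) = 3.003%.
σ_{10d} = 3.003% × √10 = 9.496%.
z(97.5%) = 1.960.
VaR = 1.960 × 9.496% = 18.612%; on $100,000,000 that is $18,612,000.

$18,600,000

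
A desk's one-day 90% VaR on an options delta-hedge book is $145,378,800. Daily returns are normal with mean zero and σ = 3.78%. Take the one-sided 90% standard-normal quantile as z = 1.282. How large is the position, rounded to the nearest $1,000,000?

VaR as a fraction of value: z·σ = 1.282 × 3.78% = 4.84596%.
Position = $145,378,800 / 0.0484596 = $3,000,000,000.

$3,000,000,000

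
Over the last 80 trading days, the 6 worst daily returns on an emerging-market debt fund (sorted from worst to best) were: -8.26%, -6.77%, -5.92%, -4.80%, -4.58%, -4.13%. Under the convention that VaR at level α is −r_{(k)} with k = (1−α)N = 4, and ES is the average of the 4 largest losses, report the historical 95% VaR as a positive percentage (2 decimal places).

k = 4; the 4th lowest return is -4.80%, so VaR = 4.80%.

4.80%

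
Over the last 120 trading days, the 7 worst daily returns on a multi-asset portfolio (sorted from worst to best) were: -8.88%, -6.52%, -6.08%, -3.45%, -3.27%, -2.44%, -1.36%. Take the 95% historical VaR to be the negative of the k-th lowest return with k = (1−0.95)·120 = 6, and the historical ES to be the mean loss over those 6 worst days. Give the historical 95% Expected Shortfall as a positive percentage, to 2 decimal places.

5.11%

The 6 worst returns sum to -30.64%.
ES = −(-30.64%) / 6 = 5.1066…% ≈ 5.11%.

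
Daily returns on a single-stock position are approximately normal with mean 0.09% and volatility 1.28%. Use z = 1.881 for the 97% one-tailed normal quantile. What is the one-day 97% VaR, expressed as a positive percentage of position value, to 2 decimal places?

VaR = −μ + z·σ = −(0.09%) + 1.881 × 1.28% = 2.318%.

2.32%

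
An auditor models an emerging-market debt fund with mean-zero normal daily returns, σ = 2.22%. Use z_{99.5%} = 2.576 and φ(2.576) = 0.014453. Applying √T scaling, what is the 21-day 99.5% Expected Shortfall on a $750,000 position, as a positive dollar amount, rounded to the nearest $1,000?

$221,000

σ_{21d} = 2.22% × √21 = 10.173%.
ES multiplier = φ(z)/(1−α) = 0.014453/0.005 = 2.891.
ES = 10.173% × 2.891 = 29.410%; on $750,000: $220,575.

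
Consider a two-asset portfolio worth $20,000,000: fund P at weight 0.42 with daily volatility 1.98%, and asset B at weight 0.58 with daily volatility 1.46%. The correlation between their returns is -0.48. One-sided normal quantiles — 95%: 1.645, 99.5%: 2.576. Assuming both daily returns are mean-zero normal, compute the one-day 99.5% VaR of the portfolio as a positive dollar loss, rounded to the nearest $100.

σ_p² = 0.42²·1.98² + 0.58²·1.46² + 2·-0.48·0.42·0.58·1.98·1.46 = 0.7326 (%²).
σ_p = √0.7326 = 0.856%.
VaR = 2.576 × 0.856% = 2.205%; on $20,000,000 that is $441,000.

$441,000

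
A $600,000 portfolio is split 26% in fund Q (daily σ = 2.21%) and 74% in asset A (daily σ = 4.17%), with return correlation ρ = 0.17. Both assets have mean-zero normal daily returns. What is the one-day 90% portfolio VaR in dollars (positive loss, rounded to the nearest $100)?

σ_p² = 0.26²·2.21² + 0.74²·4.17² + 2·0.17·0.26·0.74·2.21·4.17 = 10.4552 (%²).
σ_p = √10.4552 = 3.233%.
At 90%, z = 1.282.
VaR = 1.282 × 3.233% = 4.145%; on $600,000 that is $24,870.

$24,900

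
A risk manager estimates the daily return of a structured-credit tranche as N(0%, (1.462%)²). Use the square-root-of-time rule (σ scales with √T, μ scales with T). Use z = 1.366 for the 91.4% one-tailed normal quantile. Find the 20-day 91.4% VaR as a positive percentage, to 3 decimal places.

8.931%

σ_{20d} = 1.462% × √20 = 6.538%.
VaR = 1.366 × 6.538% = 8.931%.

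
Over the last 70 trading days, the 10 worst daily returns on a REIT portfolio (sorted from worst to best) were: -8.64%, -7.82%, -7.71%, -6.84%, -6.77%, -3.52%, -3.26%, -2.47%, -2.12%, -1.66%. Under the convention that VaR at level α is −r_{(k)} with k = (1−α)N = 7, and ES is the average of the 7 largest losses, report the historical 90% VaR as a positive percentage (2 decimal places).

k = 7; the 7th lowest return is -3.26%, so VaR = 3.26%.

3.26%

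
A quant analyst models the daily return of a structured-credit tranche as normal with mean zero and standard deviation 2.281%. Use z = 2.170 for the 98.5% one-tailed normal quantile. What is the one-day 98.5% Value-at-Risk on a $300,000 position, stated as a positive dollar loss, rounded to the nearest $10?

VaR = z·σ = 2.170 × 2.281% = 4.950%.
On $300,000: 0.04950 × $300,000 = $14,850.

$14,850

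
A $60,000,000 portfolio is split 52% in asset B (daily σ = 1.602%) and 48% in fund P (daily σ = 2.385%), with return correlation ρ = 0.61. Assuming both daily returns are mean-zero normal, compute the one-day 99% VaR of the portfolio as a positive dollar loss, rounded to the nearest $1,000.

σ_p² = 0.52²·1.602² + 0.48²·2.385² + 2·0.61·0.52·0.48·1.602·2.385 = 3.1680 (%²).
σ_p = √3.1680 = 1.780%.
At 99%, z = 2.326.
VaR = 2.326 × 1.780% = 4.140%; on $60,000,000 that is $2,484,000.

$2,484,000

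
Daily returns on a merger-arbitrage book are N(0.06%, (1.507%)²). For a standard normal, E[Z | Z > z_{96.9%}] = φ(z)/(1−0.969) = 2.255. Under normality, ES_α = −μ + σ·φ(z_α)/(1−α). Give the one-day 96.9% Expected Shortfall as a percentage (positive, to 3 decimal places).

ES = −(0.06%) + 1.507% × 2.255 = 3.338%.

3.338%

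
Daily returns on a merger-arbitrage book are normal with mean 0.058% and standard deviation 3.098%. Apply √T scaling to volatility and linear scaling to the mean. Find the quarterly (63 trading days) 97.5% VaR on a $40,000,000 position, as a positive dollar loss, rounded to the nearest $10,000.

At 97.5%, z = 1.960.
σ_{63d} = 3.098% × √63 = 24.590%; μ_{63d} = 63 × 0.058% = 3.654%.
VaR = −(3.654%) + 1.960 × 24.590% = 44.542%.
On $40,000,000: 0.44542 × $40,000,000 = $17,816,800.

$17,820,000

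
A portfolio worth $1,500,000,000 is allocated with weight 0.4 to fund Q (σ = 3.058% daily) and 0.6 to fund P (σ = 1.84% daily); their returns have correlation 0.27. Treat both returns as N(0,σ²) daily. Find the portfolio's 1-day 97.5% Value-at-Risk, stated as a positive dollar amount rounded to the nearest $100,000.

$54,600,000

σ_p² = 0.4²·3.058² + 0.6²·1.84² + 2·0.27·0.4·0.6·3.058·1.84 = 3.4443 (%²).
σ_p = √3.4443 = 1.856%.
At 97.5%, z = 1.960.
VaR = 1.960 × 1.856% = 3.638%; on $1,500,000,000 that is $54,570,000.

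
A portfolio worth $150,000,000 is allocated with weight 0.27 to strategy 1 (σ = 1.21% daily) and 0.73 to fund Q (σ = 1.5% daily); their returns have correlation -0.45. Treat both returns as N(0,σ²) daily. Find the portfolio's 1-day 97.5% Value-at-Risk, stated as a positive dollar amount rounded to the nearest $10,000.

σ_p² = 0.27²·1.21² + 0.73²·1.5² + 2·-0.45·0.27·0.73·1.21·1.5 = 0.9838 (%²).
σ_p = √0.9838 = 0.992%.
At 97.5%, z = 1.960.
VaR = 1.960 × 0.992% = 1.944%; on $150,000,000 that is $2,916,000.

$2,920,000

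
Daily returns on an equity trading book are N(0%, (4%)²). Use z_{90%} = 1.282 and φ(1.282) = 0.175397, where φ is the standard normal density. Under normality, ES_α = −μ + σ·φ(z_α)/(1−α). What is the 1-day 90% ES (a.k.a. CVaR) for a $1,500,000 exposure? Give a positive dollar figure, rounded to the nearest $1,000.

Tail multiplier: φ(z)/(1−α) = 0.175397 / 0.1 = 1.754.
ES = 4% × 1.754 = 7.016%.
On $1,500,000: 0.07016 × $1,500,000 = $105,240.

$105,000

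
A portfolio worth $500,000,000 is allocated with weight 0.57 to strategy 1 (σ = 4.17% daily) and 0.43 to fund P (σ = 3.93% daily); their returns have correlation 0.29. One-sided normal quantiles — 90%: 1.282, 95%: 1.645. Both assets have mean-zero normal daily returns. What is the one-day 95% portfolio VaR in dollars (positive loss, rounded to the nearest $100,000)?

$27,100,000

σ_p² = 0.57²·4.17² + 0.43²·3.93² + 2·0.29·0.57·0.43·4.17·3.93 = 10.8351 (%²).
σ_p = √10.8351 = 3.292%.
VaR = 1.645 × 3.292% = 5.415%; on $500,000,000 that is $27,075,000.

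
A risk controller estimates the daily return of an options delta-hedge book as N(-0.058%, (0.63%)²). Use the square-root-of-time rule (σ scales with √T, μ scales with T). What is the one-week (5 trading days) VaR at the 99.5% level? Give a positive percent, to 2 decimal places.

3.92%

At 99.5%, z = 2.576.
σ_{5d} = 0.63% × √5 = 1.409%; μ_{5d} = 5 × -0.058% = -0.290%.
VaR = −(-0.290%) + 2.576 × 1.409% = 3.920%.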